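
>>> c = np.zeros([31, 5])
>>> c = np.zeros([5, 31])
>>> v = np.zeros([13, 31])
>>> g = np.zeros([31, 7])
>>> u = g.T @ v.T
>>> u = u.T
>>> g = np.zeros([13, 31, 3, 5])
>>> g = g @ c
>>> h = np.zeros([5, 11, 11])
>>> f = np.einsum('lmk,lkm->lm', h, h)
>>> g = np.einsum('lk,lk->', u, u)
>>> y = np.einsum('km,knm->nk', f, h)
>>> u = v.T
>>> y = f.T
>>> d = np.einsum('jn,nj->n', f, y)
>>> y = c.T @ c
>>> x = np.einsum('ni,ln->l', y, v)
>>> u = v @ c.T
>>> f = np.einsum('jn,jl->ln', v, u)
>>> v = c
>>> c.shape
(5, 31)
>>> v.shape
(5, 31)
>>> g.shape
()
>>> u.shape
(13, 5)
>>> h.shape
(5, 11, 11)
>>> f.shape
(5, 31)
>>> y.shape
(31, 31)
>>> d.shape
(11,)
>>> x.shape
(13,)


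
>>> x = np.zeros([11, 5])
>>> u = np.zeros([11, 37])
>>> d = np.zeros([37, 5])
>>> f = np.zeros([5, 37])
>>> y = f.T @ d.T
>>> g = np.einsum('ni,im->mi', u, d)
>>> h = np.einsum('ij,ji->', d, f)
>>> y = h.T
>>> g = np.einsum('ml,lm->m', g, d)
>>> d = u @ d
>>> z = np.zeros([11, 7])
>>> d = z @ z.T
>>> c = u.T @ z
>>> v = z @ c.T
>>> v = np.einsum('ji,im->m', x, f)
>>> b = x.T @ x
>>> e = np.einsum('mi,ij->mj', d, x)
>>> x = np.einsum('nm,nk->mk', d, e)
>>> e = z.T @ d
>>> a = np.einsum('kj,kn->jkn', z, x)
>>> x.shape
(11, 5)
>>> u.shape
(11, 37)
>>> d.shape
(11, 11)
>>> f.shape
(5, 37)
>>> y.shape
()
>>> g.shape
(5,)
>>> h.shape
()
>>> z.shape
(11, 7)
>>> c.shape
(37, 7)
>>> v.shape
(37,)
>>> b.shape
(5, 5)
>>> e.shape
(7, 11)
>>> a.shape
(7, 11, 5)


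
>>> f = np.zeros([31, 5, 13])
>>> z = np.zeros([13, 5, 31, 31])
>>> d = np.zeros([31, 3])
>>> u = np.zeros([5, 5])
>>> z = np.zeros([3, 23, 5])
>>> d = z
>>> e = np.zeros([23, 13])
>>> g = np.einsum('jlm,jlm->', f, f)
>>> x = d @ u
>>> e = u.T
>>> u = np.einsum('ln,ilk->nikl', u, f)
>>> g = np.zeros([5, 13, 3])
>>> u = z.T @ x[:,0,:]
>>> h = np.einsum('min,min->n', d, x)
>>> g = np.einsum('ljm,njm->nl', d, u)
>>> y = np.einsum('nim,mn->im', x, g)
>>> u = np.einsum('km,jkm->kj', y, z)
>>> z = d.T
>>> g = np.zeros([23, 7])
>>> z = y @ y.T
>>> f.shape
(31, 5, 13)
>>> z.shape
(23, 23)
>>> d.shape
(3, 23, 5)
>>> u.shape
(23, 3)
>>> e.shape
(5, 5)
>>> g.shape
(23, 7)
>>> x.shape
(3, 23, 5)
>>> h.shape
(5,)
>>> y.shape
(23, 5)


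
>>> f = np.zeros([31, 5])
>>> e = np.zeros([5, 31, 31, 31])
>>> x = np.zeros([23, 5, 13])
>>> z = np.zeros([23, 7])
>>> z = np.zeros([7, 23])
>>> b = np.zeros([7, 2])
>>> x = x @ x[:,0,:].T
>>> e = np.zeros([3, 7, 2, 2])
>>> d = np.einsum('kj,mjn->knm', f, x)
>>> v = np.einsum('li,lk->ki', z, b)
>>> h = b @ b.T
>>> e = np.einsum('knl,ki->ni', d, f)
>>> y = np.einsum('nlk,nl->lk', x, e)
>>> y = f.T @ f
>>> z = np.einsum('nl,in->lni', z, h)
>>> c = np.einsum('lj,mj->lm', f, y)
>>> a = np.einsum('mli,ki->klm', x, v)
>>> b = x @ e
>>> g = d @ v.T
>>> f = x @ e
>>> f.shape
(23, 5, 5)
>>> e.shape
(23, 5)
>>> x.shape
(23, 5, 23)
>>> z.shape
(23, 7, 7)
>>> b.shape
(23, 5, 5)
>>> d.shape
(31, 23, 23)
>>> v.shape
(2, 23)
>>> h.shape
(7, 7)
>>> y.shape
(5, 5)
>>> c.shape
(31, 5)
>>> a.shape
(2, 5, 23)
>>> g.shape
(31, 23, 2)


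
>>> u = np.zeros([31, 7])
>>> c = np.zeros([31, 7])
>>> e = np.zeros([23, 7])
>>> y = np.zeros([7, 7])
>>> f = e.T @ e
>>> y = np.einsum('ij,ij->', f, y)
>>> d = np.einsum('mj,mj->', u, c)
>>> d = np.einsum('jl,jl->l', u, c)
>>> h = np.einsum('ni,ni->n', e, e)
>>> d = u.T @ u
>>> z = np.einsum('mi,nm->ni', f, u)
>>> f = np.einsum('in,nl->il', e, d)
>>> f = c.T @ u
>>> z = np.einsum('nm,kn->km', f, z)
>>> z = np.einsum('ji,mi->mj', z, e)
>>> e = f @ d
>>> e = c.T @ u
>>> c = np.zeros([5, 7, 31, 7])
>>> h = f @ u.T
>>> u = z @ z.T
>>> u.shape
(23, 23)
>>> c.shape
(5, 7, 31, 7)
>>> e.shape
(7, 7)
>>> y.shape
()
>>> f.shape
(7, 7)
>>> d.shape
(7, 7)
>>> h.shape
(7, 31)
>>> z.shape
(23, 31)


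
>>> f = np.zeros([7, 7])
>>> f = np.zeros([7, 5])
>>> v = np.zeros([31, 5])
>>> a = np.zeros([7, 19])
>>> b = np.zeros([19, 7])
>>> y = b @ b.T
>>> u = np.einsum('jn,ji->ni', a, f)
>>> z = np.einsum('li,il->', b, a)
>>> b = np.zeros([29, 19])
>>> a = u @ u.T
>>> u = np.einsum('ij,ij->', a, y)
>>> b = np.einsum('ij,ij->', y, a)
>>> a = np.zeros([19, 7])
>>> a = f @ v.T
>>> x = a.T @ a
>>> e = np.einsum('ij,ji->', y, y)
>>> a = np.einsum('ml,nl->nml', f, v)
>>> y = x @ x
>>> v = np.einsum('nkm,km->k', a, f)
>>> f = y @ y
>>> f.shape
(31, 31)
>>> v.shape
(7,)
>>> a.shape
(31, 7, 5)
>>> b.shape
()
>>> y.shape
(31, 31)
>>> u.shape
()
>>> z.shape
()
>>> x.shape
(31, 31)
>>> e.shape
()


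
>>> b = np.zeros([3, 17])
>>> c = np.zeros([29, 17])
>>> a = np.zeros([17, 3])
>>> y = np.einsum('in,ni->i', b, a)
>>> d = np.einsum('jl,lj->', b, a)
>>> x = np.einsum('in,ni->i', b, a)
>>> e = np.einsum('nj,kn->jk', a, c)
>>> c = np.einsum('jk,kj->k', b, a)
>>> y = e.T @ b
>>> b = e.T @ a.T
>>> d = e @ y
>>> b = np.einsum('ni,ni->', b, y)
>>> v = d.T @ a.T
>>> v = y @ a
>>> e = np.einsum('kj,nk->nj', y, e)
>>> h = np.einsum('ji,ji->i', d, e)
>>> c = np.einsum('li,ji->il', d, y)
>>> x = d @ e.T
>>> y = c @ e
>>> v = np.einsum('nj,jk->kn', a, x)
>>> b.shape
()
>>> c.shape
(17, 3)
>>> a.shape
(17, 3)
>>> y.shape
(17, 17)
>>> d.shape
(3, 17)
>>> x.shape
(3, 3)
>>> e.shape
(3, 17)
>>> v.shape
(3, 17)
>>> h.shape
(17,)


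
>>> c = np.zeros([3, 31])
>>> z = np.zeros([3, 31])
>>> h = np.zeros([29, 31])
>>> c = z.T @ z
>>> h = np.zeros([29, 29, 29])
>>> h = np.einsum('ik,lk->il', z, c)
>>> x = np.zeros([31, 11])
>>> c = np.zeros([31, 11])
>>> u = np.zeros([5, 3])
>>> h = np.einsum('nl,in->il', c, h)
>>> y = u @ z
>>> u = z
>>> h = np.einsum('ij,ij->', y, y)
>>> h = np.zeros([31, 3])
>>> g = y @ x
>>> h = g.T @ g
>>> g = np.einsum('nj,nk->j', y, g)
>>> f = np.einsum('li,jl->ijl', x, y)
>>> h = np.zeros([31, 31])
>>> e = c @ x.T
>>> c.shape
(31, 11)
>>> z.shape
(3, 31)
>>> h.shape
(31, 31)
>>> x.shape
(31, 11)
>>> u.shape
(3, 31)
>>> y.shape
(5, 31)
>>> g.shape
(31,)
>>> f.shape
(11, 5, 31)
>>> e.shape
(31, 31)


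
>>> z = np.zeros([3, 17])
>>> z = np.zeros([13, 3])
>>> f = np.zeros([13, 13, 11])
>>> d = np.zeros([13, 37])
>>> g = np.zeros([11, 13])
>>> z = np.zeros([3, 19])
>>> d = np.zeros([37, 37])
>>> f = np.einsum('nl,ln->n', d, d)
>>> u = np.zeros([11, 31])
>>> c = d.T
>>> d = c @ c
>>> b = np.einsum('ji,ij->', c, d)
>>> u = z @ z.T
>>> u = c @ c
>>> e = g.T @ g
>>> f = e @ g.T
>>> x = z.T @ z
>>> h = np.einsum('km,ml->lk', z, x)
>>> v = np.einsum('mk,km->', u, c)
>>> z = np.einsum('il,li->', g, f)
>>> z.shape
()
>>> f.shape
(13, 11)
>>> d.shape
(37, 37)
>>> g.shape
(11, 13)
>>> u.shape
(37, 37)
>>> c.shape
(37, 37)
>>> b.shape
()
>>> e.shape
(13, 13)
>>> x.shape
(19, 19)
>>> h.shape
(19, 3)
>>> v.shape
()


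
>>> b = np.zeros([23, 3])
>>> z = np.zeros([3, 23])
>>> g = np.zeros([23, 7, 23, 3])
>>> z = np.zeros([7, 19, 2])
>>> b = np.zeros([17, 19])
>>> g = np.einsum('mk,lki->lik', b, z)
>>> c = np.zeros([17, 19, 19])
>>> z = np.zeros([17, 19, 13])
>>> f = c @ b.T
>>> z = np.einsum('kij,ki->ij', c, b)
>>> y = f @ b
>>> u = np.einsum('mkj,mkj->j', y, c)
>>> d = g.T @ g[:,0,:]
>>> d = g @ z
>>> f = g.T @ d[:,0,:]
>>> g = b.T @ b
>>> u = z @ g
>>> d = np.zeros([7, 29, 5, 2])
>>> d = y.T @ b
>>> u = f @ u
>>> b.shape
(17, 19)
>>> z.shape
(19, 19)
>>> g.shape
(19, 19)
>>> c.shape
(17, 19, 19)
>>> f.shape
(19, 2, 19)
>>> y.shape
(17, 19, 19)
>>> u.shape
(19, 2, 19)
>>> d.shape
(19, 19, 19)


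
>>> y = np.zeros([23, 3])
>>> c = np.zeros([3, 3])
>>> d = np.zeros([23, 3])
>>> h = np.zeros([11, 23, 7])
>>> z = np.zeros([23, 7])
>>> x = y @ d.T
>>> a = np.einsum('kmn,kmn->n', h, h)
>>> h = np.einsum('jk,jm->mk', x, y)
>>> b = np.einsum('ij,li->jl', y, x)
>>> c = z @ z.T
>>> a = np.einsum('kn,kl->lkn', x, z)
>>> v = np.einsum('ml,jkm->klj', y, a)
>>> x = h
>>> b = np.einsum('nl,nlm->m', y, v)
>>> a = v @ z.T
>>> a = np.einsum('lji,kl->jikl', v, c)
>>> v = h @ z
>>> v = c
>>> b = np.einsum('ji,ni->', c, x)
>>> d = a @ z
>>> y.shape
(23, 3)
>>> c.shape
(23, 23)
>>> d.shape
(3, 7, 23, 7)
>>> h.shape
(3, 23)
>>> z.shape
(23, 7)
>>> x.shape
(3, 23)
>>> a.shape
(3, 7, 23, 23)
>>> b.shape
()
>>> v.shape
(23, 23)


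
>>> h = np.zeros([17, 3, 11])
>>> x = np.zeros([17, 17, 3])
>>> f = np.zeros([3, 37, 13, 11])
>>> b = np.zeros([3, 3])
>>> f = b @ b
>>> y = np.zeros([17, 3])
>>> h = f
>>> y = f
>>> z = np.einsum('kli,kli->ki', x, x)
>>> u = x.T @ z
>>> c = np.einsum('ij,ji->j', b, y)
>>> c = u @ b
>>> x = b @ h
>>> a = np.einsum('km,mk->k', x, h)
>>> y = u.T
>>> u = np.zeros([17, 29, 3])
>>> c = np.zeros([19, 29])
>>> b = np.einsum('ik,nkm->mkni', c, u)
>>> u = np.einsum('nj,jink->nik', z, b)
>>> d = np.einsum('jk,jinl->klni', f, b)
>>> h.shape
(3, 3)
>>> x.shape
(3, 3)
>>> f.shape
(3, 3)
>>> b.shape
(3, 29, 17, 19)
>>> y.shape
(3, 17, 3)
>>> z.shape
(17, 3)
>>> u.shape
(17, 29, 19)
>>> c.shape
(19, 29)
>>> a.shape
(3,)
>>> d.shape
(3, 19, 17, 29)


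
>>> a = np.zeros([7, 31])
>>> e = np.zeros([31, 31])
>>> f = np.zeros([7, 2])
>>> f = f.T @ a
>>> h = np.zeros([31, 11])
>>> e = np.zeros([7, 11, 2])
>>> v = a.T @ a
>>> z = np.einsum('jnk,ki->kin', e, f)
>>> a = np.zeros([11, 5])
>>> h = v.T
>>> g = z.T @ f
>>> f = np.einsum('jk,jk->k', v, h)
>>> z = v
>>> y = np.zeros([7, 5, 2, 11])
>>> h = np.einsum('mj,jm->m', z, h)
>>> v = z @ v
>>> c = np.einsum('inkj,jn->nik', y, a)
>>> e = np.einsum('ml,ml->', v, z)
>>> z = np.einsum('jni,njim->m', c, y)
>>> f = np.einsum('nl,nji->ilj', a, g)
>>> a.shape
(11, 5)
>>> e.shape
()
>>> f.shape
(31, 5, 31)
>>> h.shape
(31,)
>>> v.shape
(31, 31)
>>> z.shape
(11,)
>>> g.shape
(11, 31, 31)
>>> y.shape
(7, 5, 2, 11)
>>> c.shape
(5, 7, 2)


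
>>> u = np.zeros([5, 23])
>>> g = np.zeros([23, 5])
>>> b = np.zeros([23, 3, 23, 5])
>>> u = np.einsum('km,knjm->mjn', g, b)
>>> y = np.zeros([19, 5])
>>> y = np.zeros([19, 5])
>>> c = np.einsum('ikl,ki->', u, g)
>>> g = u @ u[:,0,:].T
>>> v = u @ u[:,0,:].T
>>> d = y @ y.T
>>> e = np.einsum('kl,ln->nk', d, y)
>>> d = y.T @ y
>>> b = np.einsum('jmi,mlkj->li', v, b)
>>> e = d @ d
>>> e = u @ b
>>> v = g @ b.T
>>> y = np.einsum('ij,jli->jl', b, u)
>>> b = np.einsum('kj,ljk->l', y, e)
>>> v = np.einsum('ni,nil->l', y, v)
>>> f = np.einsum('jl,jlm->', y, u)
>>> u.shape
(5, 23, 3)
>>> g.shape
(5, 23, 5)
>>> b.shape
(5,)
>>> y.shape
(5, 23)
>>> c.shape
()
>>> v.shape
(3,)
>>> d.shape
(5, 5)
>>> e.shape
(5, 23, 5)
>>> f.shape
()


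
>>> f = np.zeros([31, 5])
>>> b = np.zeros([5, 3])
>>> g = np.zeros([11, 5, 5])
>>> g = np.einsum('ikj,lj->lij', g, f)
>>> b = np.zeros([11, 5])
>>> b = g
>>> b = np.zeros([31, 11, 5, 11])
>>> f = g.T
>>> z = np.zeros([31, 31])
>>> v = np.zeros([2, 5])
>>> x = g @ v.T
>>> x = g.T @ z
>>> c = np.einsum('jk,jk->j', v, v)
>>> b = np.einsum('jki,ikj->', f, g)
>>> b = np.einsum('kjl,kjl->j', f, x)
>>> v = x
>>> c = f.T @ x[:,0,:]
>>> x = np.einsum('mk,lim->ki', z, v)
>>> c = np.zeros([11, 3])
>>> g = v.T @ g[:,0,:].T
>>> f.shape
(5, 11, 31)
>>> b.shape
(11,)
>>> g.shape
(31, 11, 31)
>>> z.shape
(31, 31)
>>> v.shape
(5, 11, 31)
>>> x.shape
(31, 11)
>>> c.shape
(11, 3)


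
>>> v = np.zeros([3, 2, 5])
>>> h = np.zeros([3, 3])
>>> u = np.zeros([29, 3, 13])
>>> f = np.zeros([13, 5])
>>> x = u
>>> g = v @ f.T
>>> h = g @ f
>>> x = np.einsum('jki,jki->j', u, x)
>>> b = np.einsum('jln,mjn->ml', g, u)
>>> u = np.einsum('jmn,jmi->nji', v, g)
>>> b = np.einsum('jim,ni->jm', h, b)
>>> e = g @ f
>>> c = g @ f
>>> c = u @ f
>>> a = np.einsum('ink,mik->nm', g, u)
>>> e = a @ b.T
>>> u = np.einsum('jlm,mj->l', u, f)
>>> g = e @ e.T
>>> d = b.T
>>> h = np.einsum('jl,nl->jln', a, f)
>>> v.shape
(3, 2, 5)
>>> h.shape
(2, 5, 13)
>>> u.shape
(3,)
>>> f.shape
(13, 5)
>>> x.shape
(29,)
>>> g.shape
(2, 2)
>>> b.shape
(3, 5)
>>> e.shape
(2, 3)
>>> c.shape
(5, 3, 5)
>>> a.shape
(2, 5)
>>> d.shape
(5, 3)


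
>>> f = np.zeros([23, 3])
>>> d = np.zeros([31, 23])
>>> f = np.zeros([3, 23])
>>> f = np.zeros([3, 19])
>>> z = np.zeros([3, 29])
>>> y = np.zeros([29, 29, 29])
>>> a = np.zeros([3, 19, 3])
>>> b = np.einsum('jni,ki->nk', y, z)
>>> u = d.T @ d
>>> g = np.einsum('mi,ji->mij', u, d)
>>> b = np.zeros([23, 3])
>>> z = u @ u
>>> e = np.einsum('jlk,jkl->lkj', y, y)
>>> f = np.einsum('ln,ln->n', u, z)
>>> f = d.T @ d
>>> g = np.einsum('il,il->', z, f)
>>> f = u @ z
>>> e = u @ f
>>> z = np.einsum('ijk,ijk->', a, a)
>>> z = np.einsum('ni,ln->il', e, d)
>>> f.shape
(23, 23)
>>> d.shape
(31, 23)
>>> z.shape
(23, 31)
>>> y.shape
(29, 29, 29)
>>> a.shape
(3, 19, 3)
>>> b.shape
(23, 3)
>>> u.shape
(23, 23)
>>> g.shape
()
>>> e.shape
(23, 23)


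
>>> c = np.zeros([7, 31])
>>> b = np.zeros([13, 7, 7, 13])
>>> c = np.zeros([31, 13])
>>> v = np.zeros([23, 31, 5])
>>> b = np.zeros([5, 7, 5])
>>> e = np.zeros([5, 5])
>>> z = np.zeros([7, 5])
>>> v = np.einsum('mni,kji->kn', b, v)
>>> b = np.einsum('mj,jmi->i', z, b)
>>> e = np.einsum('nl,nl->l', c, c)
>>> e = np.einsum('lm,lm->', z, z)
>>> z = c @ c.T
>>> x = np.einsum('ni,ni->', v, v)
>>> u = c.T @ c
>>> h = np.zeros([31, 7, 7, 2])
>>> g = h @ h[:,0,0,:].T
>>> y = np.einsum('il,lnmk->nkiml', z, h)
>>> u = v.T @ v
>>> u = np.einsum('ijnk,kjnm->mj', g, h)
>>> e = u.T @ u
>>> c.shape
(31, 13)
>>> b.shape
(5,)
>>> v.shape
(23, 7)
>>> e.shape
(7, 7)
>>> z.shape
(31, 31)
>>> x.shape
()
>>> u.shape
(2, 7)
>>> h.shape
(31, 7, 7, 2)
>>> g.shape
(31, 7, 7, 31)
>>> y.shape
(7, 2, 31, 7, 31)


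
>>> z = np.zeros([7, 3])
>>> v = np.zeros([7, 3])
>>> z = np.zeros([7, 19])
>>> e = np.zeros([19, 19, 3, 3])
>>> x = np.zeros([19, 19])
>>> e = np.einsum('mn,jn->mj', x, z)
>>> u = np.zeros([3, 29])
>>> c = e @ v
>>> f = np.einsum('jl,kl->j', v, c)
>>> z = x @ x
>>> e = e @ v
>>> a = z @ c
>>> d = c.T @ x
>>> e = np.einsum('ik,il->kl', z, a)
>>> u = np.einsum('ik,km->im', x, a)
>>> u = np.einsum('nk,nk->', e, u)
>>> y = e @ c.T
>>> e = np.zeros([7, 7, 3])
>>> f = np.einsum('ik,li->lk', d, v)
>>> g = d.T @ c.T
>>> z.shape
(19, 19)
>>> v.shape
(7, 3)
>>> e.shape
(7, 7, 3)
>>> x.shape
(19, 19)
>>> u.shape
()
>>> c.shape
(19, 3)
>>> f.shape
(7, 19)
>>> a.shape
(19, 3)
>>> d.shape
(3, 19)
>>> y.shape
(19, 19)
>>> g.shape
(19, 19)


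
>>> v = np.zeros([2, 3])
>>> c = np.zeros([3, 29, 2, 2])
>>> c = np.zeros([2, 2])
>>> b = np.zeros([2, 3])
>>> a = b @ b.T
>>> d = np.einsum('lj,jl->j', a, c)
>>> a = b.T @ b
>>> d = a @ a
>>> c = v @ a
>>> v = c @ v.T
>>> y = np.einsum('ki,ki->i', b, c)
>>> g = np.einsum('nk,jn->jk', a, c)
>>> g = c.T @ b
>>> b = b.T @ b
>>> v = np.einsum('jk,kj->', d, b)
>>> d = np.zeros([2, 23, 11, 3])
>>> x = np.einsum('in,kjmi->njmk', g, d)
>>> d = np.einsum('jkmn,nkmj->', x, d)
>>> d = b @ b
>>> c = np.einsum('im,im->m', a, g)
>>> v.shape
()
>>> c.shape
(3,)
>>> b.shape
(3, 3)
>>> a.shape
(3, 3)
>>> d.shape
(3, 3)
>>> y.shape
(3,)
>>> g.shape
(3, 3)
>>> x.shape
(3, 23, 11, 2)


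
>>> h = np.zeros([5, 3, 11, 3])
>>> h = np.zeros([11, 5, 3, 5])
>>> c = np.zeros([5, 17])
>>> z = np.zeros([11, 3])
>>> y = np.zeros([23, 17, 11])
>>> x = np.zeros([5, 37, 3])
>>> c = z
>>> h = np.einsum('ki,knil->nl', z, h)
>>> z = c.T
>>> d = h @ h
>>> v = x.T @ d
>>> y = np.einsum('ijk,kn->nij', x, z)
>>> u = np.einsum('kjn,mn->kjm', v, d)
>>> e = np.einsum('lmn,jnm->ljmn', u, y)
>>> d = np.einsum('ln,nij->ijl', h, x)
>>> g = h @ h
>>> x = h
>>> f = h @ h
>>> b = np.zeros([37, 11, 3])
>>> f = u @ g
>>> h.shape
(5, 5)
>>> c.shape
(11, 3)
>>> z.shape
(3, 11)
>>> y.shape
(11, 5, 37)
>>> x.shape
(5, 5)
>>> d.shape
(37, 3, 5)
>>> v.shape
(3, 37, 5)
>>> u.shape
(3, 37, 5)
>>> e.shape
(3, 11, 37, 5)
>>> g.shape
(5, 5)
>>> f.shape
(3, 37, 5)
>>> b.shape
(37, 11, 3)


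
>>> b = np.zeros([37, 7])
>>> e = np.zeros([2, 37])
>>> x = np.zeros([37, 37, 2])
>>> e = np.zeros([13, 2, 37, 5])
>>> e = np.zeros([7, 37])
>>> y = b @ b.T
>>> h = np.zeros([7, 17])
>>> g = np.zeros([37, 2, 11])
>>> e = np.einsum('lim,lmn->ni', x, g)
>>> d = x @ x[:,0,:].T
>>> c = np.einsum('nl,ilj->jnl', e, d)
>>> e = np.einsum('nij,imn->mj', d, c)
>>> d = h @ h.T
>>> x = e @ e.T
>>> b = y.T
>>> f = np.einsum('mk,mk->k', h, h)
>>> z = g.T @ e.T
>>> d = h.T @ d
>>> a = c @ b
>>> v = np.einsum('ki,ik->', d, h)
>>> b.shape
(37, 37)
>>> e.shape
(11, 37)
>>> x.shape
(11, 11)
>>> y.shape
(37, 37)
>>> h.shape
(7, 17)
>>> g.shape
(37, 2, 11)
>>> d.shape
(17, 7)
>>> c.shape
(37, 11, 37)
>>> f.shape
(17,)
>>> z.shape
(11, 2, 11)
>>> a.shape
(37, 11, 37)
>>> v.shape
()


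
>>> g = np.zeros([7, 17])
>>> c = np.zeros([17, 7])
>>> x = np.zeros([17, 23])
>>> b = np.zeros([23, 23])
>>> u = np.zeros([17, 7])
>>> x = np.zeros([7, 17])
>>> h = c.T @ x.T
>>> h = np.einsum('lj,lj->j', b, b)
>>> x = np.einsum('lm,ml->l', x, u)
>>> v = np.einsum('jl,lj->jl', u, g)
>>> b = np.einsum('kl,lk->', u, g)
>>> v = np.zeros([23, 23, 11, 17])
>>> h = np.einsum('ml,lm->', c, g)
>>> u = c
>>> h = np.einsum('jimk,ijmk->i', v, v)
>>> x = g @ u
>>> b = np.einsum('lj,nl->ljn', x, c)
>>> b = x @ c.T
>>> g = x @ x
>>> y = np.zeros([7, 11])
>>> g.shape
(7, 7)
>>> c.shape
(17, 7)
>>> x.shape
(7, 7)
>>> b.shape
(7, 17)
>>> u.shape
(17, 7)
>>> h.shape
(23,)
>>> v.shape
(23, 23, 11, 17)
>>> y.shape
(7, 11)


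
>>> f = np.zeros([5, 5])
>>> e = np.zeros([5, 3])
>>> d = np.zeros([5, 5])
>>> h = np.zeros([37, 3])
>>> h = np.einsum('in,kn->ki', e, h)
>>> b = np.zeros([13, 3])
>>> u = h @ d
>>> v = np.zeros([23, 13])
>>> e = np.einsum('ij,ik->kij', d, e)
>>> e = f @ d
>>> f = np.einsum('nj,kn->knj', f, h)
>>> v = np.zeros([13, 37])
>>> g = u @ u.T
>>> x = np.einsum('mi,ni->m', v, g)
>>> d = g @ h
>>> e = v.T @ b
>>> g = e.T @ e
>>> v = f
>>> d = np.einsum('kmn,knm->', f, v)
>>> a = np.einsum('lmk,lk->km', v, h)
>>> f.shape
(37, 5, 5)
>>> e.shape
(37, 3)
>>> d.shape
()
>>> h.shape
(37, 5)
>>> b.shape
(13, 3)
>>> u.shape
(37, 5)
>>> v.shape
(37, 5, 5)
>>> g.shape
(3, 3)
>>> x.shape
(13,)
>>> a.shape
(5, 5)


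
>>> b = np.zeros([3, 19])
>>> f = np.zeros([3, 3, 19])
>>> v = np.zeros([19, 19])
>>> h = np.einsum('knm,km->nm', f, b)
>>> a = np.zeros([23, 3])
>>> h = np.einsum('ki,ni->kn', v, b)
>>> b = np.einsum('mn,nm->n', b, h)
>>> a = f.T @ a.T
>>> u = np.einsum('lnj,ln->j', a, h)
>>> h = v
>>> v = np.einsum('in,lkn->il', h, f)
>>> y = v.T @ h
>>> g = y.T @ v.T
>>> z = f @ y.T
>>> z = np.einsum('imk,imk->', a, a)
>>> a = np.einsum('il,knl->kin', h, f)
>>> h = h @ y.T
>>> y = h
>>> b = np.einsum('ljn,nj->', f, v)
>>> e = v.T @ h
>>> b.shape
()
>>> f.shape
(3, 3, 19)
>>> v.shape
(19, 3)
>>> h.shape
(19, 3)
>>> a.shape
(3, 19, 3)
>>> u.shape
(23,)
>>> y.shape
(19, 3)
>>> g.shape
(19, 19)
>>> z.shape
()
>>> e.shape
(3, 3)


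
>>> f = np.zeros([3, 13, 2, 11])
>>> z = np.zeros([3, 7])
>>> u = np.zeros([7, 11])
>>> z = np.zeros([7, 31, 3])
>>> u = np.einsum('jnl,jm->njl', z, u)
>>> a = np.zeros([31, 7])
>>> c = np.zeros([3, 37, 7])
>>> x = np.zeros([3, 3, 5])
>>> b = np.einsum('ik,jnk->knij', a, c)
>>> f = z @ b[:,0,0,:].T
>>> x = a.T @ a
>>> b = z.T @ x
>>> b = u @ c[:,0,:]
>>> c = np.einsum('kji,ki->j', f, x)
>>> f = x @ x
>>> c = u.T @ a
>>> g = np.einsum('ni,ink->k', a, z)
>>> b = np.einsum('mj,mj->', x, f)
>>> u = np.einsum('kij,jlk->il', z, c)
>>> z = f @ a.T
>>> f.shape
(7, 7)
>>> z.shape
(7, 31)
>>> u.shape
(31, 7)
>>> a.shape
(31, 7)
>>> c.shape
(3, 7, 7)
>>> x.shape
(7, 7)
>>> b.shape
()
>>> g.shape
(3,)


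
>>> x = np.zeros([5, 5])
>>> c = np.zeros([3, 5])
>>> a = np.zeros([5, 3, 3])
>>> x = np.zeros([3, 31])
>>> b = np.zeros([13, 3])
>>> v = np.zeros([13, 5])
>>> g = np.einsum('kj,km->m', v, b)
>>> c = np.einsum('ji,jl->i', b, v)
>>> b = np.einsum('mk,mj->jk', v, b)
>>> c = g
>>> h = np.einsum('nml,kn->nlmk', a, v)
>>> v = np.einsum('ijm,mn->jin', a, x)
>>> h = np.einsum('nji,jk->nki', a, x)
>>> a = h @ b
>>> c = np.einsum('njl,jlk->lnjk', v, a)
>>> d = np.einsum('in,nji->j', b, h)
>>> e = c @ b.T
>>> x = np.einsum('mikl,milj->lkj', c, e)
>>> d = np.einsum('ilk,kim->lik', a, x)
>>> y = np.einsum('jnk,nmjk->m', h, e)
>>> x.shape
(5, 5, 3)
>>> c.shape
(31, 3, 5, 5)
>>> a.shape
(5, 31, 5)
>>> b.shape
(3, 5)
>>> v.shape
(3, 5, 31)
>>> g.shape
(3,)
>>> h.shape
(5, 31, 3)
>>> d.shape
(31, 5, 5)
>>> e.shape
(31, 3, 5, 3)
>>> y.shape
(3,)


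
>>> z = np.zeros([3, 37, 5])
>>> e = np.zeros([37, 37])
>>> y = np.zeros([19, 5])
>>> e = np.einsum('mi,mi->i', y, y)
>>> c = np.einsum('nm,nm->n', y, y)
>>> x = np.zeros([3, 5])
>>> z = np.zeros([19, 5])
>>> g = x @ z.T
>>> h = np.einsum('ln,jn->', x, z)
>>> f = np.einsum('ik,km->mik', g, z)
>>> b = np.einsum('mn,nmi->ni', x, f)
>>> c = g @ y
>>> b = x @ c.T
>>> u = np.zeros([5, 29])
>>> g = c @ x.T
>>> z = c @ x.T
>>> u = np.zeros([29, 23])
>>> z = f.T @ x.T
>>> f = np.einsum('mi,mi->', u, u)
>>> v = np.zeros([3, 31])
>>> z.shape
(19, 3, 3)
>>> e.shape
(5,)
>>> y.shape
(19, 5)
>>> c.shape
(3, 5)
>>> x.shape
(3, 5)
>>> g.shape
(3, 3)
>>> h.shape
()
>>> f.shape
()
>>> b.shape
(3, 3)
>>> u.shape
(29, 23)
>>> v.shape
(3, 31)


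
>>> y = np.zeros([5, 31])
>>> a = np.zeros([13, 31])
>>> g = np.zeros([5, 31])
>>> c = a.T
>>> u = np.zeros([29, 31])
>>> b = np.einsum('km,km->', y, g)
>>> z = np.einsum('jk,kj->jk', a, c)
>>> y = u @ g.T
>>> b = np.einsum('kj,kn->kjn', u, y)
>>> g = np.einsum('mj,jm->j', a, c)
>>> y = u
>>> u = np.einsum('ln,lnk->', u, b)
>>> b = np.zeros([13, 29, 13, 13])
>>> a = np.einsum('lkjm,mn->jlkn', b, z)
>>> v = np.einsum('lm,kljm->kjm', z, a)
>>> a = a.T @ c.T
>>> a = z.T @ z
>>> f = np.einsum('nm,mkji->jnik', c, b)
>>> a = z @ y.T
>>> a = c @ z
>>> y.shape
(29, 31)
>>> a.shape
(31, 31)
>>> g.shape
(31,)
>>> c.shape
(31, 13)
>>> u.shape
()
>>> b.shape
(13, 29, 13, 13)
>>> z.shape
(13, 31)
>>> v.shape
(13, 29, 31)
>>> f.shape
(13, 31, 13, 29)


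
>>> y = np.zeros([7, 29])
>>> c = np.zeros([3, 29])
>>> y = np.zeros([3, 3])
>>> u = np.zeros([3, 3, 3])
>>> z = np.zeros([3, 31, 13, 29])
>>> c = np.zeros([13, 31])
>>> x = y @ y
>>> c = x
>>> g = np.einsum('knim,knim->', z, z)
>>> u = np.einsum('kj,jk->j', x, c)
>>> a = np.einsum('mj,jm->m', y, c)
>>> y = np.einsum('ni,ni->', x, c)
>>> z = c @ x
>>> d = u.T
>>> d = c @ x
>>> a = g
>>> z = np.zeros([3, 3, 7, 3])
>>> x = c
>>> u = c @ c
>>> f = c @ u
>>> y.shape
()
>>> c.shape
(3, 3)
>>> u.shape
(3, 3)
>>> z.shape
(3, 3, 7, 3)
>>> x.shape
(3, 3)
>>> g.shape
()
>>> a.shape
()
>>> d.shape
(3, 3)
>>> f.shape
(3, 3)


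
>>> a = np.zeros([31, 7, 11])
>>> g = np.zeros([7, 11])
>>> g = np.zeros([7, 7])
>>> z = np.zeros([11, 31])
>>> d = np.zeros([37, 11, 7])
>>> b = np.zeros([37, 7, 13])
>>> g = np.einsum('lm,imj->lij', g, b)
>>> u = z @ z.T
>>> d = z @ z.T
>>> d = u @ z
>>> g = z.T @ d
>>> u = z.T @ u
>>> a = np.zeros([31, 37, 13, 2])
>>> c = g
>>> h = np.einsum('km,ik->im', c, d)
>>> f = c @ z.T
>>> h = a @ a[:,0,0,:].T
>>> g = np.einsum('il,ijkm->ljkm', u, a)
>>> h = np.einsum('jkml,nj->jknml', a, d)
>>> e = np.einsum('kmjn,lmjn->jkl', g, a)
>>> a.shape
(31, 37, 13, 2)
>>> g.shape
(11, 37, 13, 2)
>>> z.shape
(11, 31)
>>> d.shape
(11, 31)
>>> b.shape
(37, 7, 13)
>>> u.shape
(31, 11)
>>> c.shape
(31, 31)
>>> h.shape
(31, 37, 11, 13, 2)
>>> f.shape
(31, 11)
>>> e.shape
(13, 11, 31)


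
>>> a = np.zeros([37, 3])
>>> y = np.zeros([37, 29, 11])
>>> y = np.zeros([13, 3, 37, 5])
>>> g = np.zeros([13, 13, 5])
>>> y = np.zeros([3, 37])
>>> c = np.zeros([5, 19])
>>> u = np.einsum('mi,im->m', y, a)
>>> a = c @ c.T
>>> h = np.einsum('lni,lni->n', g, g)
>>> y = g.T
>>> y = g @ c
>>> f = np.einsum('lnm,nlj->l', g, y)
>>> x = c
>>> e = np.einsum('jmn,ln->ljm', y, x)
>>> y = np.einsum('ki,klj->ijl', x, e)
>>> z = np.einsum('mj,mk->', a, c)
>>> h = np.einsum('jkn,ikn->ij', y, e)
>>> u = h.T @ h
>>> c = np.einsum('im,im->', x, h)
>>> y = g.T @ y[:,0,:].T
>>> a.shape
(5, 5)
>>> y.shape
(5, 13, 19)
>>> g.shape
(13, 13, 5)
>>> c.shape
()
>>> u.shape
(19, 19)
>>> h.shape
(5, 19)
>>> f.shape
(13,)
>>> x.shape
(5, 19)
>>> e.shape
(5, 13, 13)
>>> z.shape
()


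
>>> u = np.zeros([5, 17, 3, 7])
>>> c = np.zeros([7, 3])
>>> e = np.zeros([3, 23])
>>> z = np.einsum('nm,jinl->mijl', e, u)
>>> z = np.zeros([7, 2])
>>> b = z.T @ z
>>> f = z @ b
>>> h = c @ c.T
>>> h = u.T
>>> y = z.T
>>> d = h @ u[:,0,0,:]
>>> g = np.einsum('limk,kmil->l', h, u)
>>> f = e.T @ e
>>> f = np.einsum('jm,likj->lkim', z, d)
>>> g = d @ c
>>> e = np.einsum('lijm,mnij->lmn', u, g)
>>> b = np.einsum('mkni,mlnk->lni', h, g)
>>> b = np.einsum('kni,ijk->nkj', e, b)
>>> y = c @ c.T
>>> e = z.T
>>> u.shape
(5, 17, 3, 7)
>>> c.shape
(7, 3)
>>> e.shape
(2, 7)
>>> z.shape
(7, 2)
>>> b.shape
(7, 5, 17)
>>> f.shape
(7, 17, 3, 2)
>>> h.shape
(7, 3, 17, 5)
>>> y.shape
(7, 7)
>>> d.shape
(7, 3, 17, 7)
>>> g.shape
(7, 3, 17, 3)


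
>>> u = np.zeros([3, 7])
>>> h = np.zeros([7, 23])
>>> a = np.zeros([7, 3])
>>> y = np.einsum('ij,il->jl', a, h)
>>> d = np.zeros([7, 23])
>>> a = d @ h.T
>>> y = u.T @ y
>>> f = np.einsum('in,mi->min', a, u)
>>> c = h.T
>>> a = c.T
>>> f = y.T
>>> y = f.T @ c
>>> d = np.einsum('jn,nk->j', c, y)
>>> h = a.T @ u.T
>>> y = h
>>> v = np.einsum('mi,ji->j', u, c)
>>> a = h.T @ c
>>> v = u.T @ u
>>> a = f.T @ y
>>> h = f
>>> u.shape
(3, 7)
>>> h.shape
(23, 7)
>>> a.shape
(7, 3)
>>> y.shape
(23, 3)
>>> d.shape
(23,)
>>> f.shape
(23, 7)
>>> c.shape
(23, 7)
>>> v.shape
(7, 7)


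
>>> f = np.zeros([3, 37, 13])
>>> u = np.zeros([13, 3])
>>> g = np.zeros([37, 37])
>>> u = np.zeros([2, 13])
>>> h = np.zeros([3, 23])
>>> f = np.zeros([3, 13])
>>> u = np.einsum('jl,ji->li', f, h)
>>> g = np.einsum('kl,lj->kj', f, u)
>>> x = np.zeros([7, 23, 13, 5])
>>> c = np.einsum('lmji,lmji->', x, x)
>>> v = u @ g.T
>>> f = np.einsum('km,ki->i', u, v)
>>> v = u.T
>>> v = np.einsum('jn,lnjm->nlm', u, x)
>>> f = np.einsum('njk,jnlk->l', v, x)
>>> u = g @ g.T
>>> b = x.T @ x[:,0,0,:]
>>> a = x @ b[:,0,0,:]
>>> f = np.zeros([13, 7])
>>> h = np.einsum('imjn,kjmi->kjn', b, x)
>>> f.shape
(13, 7)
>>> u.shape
(3, 3)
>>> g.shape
(3, 23)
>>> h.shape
(7, 23, 5)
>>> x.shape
(7, 23, 13, 5)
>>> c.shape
()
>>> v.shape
(23, 7, 5)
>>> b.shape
(5, 13, 23, 5)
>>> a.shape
(7, 23, 13, 5)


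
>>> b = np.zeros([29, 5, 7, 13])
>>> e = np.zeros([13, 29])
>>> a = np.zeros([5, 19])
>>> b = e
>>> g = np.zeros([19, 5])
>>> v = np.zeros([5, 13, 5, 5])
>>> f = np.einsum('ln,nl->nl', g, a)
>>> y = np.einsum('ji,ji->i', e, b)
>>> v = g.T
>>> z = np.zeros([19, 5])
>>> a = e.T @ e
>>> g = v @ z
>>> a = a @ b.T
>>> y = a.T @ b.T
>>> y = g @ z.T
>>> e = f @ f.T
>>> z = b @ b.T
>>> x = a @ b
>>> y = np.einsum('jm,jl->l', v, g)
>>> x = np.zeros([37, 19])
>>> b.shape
(13, 29)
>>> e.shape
(5, 5)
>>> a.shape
(29, 13)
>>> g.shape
(5, 5)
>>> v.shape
(5, 19)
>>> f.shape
(5, 19)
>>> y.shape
(5,)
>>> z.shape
(13, 13)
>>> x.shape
(37, 19)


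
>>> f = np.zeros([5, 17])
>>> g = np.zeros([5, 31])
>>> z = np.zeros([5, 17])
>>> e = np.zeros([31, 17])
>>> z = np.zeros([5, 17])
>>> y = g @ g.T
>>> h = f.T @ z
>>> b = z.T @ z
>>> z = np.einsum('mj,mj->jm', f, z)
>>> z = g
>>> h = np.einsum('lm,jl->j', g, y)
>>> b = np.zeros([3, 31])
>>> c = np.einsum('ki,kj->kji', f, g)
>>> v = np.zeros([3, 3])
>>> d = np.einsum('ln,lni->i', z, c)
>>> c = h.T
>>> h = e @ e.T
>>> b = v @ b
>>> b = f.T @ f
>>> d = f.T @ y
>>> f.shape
(5, 17)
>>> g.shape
(5, 31)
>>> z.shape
(5, 31)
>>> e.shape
(31, 17)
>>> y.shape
(5, 5)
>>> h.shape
(31, 31)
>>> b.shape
(17, 17)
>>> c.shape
(5,)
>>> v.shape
(3, 3)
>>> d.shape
(17, 5)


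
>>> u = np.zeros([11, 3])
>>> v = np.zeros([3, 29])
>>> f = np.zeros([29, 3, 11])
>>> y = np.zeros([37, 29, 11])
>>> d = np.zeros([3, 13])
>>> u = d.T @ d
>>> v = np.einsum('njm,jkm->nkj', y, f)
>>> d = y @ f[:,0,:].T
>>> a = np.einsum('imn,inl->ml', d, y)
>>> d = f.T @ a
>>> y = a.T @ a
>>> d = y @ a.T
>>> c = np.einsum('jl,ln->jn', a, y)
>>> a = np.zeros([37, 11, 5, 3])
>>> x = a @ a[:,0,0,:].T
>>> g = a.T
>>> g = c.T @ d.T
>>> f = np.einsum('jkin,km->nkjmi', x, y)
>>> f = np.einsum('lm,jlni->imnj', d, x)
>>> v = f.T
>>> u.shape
(13, 13)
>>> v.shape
(37, 5, 29, 37)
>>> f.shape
(37, 29, 5, 37)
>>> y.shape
(11, 11)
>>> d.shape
(11, 29)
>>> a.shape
(37, 11, 5, 3)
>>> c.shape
(29, 11)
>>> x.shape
(37, 11, 5, 37)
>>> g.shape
(11, 11)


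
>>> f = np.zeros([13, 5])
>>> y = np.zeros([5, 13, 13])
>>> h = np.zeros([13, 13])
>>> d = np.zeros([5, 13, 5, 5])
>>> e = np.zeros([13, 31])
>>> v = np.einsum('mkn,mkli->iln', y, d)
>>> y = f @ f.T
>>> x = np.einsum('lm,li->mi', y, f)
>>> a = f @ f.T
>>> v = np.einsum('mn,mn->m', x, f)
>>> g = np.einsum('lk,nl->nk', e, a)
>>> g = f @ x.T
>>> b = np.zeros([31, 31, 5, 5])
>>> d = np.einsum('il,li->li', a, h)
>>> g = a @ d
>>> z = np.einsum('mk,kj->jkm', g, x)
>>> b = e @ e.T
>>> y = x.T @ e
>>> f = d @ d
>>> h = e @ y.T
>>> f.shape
(13, 13)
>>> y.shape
(5, 31)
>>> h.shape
(13, 5)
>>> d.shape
(13, 13)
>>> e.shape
(13, 31)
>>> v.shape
(13,)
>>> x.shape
(13, 5)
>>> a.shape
(13, 13)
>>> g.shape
(13, 13)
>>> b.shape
(13, 13)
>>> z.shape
(5, 13, 13)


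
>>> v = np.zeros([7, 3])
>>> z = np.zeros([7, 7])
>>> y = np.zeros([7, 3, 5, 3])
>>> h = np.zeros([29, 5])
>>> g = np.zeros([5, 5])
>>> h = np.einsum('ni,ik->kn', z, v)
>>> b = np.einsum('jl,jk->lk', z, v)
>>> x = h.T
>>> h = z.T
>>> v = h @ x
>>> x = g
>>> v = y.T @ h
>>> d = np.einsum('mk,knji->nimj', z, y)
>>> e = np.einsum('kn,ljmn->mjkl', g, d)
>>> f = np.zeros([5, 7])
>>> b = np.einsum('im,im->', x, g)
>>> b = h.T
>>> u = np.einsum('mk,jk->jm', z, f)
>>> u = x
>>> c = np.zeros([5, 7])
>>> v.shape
(3, 5, 3, 7)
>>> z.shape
(7, 7)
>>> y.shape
(7, 3, 5, 3)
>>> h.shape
(7, 7)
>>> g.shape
(5, 5)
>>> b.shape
(7, 7)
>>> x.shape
(5, 5)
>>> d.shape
(3, 3, 7, 5)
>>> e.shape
(7, 3, 5, 3)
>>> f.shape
(5, 7)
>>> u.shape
(5, 5)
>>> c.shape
(5, 7)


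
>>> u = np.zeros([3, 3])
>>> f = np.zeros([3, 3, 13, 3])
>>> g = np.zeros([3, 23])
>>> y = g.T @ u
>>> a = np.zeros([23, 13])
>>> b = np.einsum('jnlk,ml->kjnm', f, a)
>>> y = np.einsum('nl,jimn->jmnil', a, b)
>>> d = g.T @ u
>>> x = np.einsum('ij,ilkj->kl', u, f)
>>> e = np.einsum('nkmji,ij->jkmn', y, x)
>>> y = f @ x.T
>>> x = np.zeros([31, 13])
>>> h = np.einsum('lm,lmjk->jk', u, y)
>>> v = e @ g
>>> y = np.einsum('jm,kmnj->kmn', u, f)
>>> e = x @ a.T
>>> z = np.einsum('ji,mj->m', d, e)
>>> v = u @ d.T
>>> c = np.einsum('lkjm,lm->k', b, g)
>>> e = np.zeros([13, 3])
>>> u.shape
(3, 3)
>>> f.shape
(3, 3, 13, 3)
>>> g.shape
(3, 23)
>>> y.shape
(3, 3, 13)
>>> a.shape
(23, 13)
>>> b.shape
(3, 3, 3, 23)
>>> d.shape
(23, 3)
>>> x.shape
(31, 13)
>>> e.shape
(13, 3)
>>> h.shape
(13, 13)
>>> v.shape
(3, 23)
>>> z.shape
(31,)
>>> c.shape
(3,)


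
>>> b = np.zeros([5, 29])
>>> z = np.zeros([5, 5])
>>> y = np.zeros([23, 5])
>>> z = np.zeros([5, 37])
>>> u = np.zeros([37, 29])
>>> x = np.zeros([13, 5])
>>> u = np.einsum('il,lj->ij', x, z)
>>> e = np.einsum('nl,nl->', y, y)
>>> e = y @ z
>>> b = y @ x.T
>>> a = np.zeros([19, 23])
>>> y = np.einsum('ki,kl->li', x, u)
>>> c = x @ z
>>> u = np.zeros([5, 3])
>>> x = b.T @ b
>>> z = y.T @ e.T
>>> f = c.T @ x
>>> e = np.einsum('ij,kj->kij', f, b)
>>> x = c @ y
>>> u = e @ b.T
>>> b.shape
(23, 13)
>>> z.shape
(5, 23)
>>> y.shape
(37, 5)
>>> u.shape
(23, 37, 23)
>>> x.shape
(13, 5)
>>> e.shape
(23, 37, 13)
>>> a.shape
(19, 23)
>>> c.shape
(13, 37)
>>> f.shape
(37, 13)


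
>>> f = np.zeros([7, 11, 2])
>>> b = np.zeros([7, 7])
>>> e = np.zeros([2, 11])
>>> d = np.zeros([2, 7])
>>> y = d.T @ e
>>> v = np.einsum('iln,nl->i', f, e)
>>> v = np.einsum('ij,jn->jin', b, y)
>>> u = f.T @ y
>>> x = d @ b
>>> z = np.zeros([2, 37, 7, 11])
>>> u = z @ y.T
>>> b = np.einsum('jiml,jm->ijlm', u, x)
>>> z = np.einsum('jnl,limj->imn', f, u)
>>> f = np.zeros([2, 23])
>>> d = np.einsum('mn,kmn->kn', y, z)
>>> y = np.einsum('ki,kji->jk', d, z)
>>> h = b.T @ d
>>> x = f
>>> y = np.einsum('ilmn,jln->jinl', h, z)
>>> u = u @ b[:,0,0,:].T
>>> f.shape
(2, 23)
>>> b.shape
(37, 2, 7, 7)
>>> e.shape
(2, 11)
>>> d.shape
(37, 11)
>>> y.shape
(37, 7, 11, 7)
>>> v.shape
(7, 7, 11)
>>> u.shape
(2, 37, 7, 37)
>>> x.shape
(2, 23)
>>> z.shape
(37, 7, 11)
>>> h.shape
(7, 7, 2, 11)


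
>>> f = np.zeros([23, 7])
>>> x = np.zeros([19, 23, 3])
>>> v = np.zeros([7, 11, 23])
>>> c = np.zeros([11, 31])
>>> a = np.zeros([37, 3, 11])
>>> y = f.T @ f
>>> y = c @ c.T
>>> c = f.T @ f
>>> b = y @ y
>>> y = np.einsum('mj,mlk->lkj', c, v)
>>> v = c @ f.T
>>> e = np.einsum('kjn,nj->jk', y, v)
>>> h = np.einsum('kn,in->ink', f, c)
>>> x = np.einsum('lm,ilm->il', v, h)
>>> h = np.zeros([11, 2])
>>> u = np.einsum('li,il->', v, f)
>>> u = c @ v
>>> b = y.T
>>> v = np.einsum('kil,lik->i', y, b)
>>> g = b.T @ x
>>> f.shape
(23, 7)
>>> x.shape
(7, 7)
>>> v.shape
(23,)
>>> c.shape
(7, 7)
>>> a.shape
(37, 3, 11)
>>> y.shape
(11, 23, 7)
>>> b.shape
(7, 23, 11)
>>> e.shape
(23, 11)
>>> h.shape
(11, 2)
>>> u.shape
(7, 23)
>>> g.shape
(11, 23, 7)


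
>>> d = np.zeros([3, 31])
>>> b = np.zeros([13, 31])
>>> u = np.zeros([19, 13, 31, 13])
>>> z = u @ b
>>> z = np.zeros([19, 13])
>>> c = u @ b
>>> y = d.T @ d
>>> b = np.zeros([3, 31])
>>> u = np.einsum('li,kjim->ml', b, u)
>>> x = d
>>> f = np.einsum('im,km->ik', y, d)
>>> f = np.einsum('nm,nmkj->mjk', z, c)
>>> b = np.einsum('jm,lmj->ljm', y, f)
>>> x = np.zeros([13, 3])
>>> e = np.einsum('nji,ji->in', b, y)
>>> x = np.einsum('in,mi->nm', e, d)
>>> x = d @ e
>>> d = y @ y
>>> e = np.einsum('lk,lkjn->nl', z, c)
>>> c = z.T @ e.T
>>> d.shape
(31, 31)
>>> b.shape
(13, 31, 31)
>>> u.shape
(13, 3)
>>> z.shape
(19, 13)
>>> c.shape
(13, 31)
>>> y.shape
(31, 31)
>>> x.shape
(3, 13)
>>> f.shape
(13, 31, 31)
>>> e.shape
(31, 19)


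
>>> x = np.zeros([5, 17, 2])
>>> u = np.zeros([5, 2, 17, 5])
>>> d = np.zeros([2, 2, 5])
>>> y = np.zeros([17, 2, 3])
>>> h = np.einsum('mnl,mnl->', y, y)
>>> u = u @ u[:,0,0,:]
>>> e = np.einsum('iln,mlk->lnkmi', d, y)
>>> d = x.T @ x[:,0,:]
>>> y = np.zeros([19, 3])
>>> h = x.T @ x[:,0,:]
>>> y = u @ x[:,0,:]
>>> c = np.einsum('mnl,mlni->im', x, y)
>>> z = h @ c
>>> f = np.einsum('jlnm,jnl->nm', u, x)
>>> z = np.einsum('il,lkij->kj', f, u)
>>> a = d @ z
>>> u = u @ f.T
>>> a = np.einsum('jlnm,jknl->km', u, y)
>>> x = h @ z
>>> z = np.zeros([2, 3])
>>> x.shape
(2, 17, 5)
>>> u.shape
(5, 2, 17, 17)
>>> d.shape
(2, 17, 2)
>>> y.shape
(5, 2, 17, 2)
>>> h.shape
(2, 17, 2)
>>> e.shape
(2, 5, 3, 17, 2)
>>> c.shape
(2, 5)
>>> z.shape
(2, 3)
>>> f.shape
(17, 5)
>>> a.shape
(2, 17)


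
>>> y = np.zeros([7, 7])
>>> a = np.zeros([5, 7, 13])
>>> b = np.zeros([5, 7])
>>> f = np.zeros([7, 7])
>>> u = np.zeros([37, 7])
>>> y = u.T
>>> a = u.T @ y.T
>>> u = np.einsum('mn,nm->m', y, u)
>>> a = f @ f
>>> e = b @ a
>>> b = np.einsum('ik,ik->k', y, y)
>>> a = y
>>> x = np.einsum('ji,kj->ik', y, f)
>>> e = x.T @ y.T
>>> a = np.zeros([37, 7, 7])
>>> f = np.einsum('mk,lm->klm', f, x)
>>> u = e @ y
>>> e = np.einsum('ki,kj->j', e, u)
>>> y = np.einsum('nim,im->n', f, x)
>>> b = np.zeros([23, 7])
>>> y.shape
(7,)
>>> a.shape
(37, 7, 7)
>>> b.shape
(23, 7)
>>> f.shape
(7, 37, 7)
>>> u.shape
(7, 37)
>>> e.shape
(37,)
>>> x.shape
(37, 7)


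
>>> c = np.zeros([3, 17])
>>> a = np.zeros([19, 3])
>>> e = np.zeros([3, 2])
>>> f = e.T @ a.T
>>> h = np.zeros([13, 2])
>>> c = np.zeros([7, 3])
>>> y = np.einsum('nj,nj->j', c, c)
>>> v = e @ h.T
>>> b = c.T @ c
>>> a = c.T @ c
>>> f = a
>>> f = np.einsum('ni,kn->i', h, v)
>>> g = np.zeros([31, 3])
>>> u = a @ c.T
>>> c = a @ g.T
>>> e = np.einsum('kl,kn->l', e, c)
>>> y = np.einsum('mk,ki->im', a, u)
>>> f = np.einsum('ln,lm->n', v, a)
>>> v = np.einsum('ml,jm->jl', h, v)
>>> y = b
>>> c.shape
(3, 31)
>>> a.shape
(3, 3)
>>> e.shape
(2,)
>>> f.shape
(13,)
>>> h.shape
(13, 2)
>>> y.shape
(3, 3)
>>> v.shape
(3, 2)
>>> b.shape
(3, 3)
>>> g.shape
(31, 3)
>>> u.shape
(3, 7)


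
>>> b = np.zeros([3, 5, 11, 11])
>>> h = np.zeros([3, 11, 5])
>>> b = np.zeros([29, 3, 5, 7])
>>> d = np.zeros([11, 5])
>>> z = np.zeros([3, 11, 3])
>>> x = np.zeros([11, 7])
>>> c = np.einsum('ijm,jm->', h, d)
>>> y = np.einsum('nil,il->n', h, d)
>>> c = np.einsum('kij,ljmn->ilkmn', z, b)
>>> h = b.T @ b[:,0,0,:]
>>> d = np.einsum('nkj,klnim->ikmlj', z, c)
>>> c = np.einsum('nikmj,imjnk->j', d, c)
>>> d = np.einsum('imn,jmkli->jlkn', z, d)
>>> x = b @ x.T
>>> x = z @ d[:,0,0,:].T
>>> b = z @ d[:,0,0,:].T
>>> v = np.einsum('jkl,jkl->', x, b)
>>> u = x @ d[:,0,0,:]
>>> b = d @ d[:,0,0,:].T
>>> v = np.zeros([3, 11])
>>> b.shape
(5, 29, 7, 5)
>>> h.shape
(7, 5, 3, 7)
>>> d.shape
(5, 29, 7, 3)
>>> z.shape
(3, 11, 3)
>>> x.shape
(3, 11, 5)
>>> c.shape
(3,)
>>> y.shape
(3,)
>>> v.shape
(3, 11)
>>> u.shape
(3, 11, 3)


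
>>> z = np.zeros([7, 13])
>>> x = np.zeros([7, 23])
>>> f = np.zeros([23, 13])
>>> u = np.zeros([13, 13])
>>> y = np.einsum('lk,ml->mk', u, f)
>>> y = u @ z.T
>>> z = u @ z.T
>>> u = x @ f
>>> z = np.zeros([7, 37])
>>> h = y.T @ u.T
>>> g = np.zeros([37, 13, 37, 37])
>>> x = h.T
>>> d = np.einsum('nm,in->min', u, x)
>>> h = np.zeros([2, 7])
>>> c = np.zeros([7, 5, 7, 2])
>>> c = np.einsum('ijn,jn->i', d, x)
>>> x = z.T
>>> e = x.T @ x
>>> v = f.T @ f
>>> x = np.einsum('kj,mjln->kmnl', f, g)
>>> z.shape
(7, 37)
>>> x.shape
(23, 37, 37, 37)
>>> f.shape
(23, 13)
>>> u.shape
(7, 13)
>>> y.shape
(13, 7)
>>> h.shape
(2, 7)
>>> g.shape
(37, 13, 37, 37)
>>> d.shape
(13, 7, 7)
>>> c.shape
(13,)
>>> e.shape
(7, 7)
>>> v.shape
(13, 13)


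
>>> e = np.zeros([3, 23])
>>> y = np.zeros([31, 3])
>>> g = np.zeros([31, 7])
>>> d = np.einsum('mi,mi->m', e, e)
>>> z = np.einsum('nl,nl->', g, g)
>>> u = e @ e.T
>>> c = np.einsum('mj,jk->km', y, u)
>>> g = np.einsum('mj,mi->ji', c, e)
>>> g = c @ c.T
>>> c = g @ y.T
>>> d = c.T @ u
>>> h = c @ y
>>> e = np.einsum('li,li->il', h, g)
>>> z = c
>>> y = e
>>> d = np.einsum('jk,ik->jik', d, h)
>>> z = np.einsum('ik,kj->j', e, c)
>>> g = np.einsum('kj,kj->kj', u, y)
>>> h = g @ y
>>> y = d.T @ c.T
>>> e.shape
(3, 3)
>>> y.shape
(3, 3, 3)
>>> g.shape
(3, 3)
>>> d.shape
(31, 3, 3)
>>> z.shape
(31,)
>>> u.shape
(3, 3)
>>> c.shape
(3, 31)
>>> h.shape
(3, 3)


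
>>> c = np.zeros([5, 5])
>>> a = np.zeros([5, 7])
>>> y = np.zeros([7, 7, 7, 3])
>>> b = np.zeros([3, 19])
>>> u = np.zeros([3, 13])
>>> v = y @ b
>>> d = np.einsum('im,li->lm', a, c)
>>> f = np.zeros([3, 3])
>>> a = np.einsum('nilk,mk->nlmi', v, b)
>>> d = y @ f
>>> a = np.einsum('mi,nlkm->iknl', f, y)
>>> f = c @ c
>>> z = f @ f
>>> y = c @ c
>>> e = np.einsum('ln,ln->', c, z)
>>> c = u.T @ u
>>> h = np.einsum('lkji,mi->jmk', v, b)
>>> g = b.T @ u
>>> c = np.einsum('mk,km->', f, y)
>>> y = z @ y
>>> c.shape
()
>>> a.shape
(3, 7, 7, 7)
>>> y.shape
(5, 5)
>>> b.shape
(3, 19)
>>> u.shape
(3, 13)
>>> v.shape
(7, 7, 7, 19)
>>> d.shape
(7, 7, 7, 3)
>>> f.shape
(5, 5)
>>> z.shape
(5, 5)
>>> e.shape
()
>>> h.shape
(7, 3, 7)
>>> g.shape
(19, 13)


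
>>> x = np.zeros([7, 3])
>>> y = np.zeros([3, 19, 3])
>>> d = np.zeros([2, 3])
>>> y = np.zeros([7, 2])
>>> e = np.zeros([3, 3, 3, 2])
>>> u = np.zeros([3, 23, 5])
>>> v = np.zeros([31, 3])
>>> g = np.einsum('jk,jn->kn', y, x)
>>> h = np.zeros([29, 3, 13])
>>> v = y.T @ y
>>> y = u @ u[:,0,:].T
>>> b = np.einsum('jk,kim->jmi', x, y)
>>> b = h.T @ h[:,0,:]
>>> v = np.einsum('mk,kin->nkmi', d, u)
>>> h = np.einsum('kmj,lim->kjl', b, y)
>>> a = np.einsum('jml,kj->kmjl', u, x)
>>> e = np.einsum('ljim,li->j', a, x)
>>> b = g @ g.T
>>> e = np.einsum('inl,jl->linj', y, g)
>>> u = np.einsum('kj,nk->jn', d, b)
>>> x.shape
(7, 3)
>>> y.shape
(3, 23, 3)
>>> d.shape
(2, 3)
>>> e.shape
(3, 3, 23, 2)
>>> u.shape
(3, 2)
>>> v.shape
(5, 3, 2, 23)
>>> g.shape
(2, 3)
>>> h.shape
(13, 13, 3)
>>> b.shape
(2, 2)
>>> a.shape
(7, 23, 3, 5)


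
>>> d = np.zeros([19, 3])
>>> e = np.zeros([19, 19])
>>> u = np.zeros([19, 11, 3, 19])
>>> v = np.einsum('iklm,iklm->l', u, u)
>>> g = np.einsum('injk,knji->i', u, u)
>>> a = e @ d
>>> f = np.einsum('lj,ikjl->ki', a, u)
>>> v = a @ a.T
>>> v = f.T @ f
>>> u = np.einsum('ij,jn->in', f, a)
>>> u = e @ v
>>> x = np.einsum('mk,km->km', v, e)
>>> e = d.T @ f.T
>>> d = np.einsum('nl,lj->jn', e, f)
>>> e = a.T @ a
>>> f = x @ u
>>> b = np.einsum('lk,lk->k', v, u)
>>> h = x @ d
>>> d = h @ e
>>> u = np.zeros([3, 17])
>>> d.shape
(19, 3)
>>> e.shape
(3, 3)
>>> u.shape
(3, 17)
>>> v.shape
(19, 19)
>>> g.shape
(19,)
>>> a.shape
(19, 3)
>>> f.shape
(19, 19)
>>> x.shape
(19, 19)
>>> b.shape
(19,)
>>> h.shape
(19, 3)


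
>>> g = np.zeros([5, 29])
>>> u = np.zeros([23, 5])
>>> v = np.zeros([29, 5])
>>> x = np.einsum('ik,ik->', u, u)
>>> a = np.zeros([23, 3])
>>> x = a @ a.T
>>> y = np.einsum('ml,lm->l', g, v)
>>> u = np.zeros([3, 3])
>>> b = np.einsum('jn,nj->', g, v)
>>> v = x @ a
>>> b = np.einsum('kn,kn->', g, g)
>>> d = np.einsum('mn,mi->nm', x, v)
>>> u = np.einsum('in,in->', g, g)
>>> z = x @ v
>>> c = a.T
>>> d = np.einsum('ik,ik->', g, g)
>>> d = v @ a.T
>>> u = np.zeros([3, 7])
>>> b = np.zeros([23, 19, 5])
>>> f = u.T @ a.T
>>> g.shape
(5, 29)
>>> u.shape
(3, 7)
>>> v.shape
(23, 3)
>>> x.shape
(23, 23)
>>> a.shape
(23, 3)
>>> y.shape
(29,)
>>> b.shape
(23, 19, 5)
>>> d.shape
(23, 23)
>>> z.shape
(23, 3)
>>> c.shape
(3, 23)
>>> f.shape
(7, 23)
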